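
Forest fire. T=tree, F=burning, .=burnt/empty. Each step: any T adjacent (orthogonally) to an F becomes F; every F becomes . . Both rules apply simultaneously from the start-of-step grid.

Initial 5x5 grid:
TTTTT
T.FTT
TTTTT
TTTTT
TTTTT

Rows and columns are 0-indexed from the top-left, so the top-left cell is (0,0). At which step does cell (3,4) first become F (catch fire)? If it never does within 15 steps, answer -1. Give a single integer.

Step 1: cell (3,4)='T' (+3 fires, +1 burnt)
Step 2: cell (3,4)='T' (+6 fires, +3 burnt)
Step 3: cell (3,4)='T' (+7 fires, +6 burnt)
Step 4: cell (3,4)='F' (+5 fires, +7 burnt)
  -> target ignites at step 4
Step 5: cell (3,4)='.' (+2 fires, +5 burnt)
Step 6: cell (3,4)='.' (+0 fires, +2 burnt)
  fire out at step 6

4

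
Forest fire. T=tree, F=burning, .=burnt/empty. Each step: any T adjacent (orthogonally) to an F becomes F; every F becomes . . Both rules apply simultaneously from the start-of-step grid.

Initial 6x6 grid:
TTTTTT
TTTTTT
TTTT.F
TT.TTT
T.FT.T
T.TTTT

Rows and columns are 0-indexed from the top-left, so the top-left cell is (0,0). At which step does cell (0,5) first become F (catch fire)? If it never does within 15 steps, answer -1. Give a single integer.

Step 1: cell (0,5)='T' (+4 fires, +2 burnt)
Step 2: cell (0,5)='F' (+6 fires, +4 burnt)
  -> target ignites at step 2
Step 3: cell (0,5)='.' (+5 fires, +6 burnt)
Step 4: cell (0,5)='.' (+3 fires, +5 burnt)
Step 5: cell (0,5)='.' (+3 fires, +3 burnt)
Step 6: cell (0,5)='.' (+4 fires, +3 burnt)
Step 7: cell (0,5)='.' (+2 fires, +4 burnt)
Step 8: cell (0,5)='.' (+1 fires, +2 burnt)
Step 9: cell (0,5)='.' (+1 fires, +1 burnt)
Step 10: cell (0,5)='.' (+0 fires, +1 burnt)
  fire out at step 10

2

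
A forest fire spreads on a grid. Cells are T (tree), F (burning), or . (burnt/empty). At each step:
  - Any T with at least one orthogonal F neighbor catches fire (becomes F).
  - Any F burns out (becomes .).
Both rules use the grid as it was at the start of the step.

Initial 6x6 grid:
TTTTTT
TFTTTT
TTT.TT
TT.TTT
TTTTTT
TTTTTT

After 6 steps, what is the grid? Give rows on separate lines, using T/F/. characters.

Step 1: 4 trees catch fire, 1 burn out
  TFTTTT
  F.FTTT
  TFT.TT
  TT.TTT
  TTTTTT
  TTTTTT
Step 2: 6 trees catch fire, 4 burn out
  F.FTTT
  ...FTT
  F.F.TT
  TF.TTT
  TTTTTT
  TTTTTT
Step 3: 4 trees catch fire, 6 burn out
  ...FTT
  ....FT
  ....TT
  F..TTT
  TFTTTT
  TTTTTT
Step 4: 6 trees catch fire, 4 burn out
  ....FT
  .....F
  ....FT
  ...TTT
  F.FTTT
  TFTTTT
Step 5: 6 trees catch fire, 6 burn out
  .....F
  ......
  .....F
  ...TFT
  ...FTT
  F.FTTT
Step 6: 4 trees catch fire, 6 burn out
  ......
  ......
  ......
  ...F.F
  ....FT
  ...FTT

......
......
......
...F.F
....FT
...FTT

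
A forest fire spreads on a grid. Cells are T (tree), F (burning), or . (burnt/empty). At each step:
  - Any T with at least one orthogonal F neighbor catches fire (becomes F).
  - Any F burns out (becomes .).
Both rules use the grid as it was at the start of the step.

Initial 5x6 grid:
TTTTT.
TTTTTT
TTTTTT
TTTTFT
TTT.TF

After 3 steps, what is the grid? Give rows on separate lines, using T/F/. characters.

Step 1: 4 trees catch fire, 2 burn out
  TTTTT.
  TTTTTT
  TTTTFT
  TTTF.F
  TTT.F.
Step 2: 4 trees catch fire, 4 burn out
  TTTTT.
  TTTTFT
  TTTF.F
  TTF...
  TTT...
Step 3: 6 trees catch fire, 4 burn out
  TTTTF.
  TTTF.F
  TTF...
  TF....
  TTF...

TTTTF.
TTTF.F
TTF...
TF....
TTF...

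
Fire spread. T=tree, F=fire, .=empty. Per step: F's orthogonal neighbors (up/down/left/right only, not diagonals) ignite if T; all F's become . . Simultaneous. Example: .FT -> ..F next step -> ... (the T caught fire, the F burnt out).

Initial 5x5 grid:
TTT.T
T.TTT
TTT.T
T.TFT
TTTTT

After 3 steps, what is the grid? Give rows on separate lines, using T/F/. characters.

Step 1: 3 trees catch fire, 1 burn out
  TTT.T
  T.TTT
  TTT.T
  T.F.F
  TTTFT
Step 2: 4 trees catch fire, 3 burn out
  TTT.T
  T.TTT
  TTF.F
  T....
  TTF.F
Step 3: 4 trees catch fire, 4 burn out
  TTT.T
  T.FTF
  TF...
  T....
  TF...

TTT.T
T.FTF
TF...
T....
TF...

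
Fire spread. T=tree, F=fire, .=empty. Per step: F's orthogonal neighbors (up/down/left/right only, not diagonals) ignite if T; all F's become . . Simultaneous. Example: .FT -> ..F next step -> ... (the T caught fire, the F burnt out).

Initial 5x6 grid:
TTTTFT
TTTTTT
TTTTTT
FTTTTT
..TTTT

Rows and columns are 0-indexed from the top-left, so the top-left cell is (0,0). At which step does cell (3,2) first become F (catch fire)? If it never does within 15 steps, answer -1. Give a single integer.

Step 1: cell (3,2)='T' (+5 fires, +2 burnt)
Step 2: cell (3,2)='F' (+7 fires, +5 burnt)
  -> target ignites at step 2
Step 3: cell (3,2)='.' (+10 fires, +7 burnt)
Step 4: cell (3,2)='.' (+3 fires, +10 burnt)
Step 5: cell (3,2)='.' (+1 fires, +3 burnt)
Step 6: cell (3,2)='.' (+0 fires, +1 burnt)
  fire out at step 6

2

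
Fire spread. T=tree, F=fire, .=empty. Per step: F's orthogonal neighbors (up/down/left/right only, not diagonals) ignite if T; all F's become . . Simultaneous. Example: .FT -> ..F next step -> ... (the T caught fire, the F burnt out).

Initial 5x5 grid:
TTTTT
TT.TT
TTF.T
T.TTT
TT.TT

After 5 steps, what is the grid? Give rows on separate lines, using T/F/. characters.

Step 1: 2 trees catch fire, 1 burn out
  TTTTT
  TT.TT
  TF..T
  T.FTT
  TT.TT
Step 2: 3 trees catch fire, 2 burn out
  TTTTT
  TF.TT
  F...T
  T..FT
  TT.TT
Step 3: 5 trees catch fire, 3 burn out
  TFTTT
  F..TT
  ....T
  F...F
  TT.FT
Step 4: 5 trees catch fire, 5 burn out
  F.FTT
  ...TT
  ....F
  .....
  FT..F
Step 5: 3 trees catch fire, 5 burn out
  ...FT
  ...TF
  .....
  .....
  .F...

...FT
...TF
.....
.....
.F...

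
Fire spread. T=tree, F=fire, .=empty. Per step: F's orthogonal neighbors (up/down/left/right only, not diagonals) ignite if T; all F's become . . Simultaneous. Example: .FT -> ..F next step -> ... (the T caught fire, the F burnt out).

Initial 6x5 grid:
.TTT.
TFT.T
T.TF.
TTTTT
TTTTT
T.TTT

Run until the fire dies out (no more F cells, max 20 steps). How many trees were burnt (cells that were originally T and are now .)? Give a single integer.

Step 1: +5 fires, +2 burnt (F count now 5)
Step 2: +5 fires, +5 burnt (F count now 5)
Step 3: +6 fires, +5 burnt (F count now 6)
Step 4: +4 fires, +6 burnt (F count now 4)
Step 5: +1 fires, +4 burnt (F count now 1)
Step 6: +0 fires, +1 burnt (F count now 0)
Fire out after step 6
Initially T: 22, now '.': 29
Total burnt (originally-T cells now '.'): 21

Answer: 21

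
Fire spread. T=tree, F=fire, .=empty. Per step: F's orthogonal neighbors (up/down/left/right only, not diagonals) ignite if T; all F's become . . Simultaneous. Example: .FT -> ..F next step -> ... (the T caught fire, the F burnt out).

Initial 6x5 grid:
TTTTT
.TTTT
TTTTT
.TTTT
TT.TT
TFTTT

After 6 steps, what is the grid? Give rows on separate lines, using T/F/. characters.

Step 1: 3 trees catch fire, 1 burn out
  TTTTT
  .TTTT
  TTTTT
  .TTTT
  TF.TT
  F.FTT
Step 2: 3 trees catch fire, 3 burn out
  TTTTT
  .TTTT
  TTTTT
  .FTTT
  F..TT
  ...FT
Step 3: 4 trees catch fire, 3 burn out
  TTTTT
  .TTTT
  TFTTT
  ..FTT
  ...FT
  ....F
Step 4: 5 trees catch fire, 4 burn out
  TTTTT
  .FTTT
  F.FTT
  ...FT
  ....F
  .....
Step 5: 4 trees catch fire, 5 burn out
  TFTTT
  ..FTT
  ...FT
  ....F
  .....
  .....
Step 6: 4 trees catch fire, 4 burn out
  F.FTT
  ...FT
  ....F
  .....
  .....
  .....

F.FTT
...FT
....F
.....
.....
.....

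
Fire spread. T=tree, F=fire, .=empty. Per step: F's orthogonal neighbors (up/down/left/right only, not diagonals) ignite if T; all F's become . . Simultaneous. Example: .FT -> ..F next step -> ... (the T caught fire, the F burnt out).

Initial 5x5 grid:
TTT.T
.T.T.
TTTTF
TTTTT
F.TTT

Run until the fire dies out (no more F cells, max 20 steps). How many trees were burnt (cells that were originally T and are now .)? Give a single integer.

Answer: 17

Derivation:
Step 1: +3 fires, +2 burnt (F count now 3)
Step 2: +6 fires, +3 burnt (F count now 6)
Step 3: +3 fires, +6 burnt (F count now 3)
Step 4: +2 fires, +3 burnt (F count now 2)
Step 5: +1 fires, +2 burnt (F count now 1)
Step 6: +2 fires, +1 burnt (F count now 2)
Step 7: +0 fires, +2 burnt (F count now 0)
Fire out after step 7
Initially T: 18, now '.': 24
Total burnt (originally-T cells now '.'): 17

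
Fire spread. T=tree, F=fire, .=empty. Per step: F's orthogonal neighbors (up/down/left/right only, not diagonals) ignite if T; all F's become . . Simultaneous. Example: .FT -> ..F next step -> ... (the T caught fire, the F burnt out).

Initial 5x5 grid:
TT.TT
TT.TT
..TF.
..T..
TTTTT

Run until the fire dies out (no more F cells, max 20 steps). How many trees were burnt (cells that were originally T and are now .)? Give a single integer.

Answer: 11

Derivation:
Step 1: +2 fires, +1 burnt (F count now 2)
Step 2: +3 fires, +2 burnt (F count now 3)
Step 3: +2 fires, +3 burnt (F count now 2)
Step 4: +2 fires, +2 burnt (F count now 2)
Step 5: +2 fires, +2 burnt (F count now 2)
Step 6: +0 fires, +2 burnt (F count now 0)
Fire out after step 6
Initially T: 15, now '.': 21
Total burnt (originally-T cells now '.'): 11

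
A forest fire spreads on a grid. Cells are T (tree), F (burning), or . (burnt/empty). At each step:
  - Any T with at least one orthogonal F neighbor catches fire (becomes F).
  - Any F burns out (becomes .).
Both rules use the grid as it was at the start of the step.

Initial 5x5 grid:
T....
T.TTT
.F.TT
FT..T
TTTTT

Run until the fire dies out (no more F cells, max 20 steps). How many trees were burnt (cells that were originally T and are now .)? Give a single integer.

Step 1: +2 fires, +2 burnt (F count now 2)
Step 2: +1 fires, +2 burnt (F count now 1)
Step 3: +1 fires, +1 burnt (F count now 1)
Step 4: +1 fires, +1 burnt (F count now 1)
Step 5: +1 fires, +1 burnt (F count now 1)
Step 6: +1 fires, +1 burnt (F count now 1)
Step 7: +1 fires, +1 burnt (F count now 1)
Step 8: +2 fires, +1 burnt (F count now 2)
Step 9: +1 fires, +2 burnt (F count now 1)
Step 10: +1 fires, +1 burnt (F count now 1)
Step 11: +0 fires, +1 burnt (F count now 0)
Fire out after step 11
Initially T: 14, now '.': 23
Total burnt (originally-T cells now '.'): 12

Answer: 12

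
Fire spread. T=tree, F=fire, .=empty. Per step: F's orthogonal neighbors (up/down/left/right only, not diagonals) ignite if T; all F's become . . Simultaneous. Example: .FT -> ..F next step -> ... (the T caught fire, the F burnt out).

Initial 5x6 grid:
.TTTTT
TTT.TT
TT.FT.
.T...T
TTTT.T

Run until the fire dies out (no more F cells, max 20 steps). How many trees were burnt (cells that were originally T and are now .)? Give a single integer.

Step 1: +1 fires, +1 burnt (F count now 1)
Step 2: +1 fires, +1 burnt (F count now 1)
Step 3: +2 fires, +1 burnt (F count now 2)
Step 4: +2 fires, +2 burnt (F count now 2)
Step 5: +1 fires, +2 burnt (F count now 1)
Step 6: +2 fires, +1 burnt (F count now 2)
Step 7: +1 fires, +2 burnt (F count now 1)
Step 8: +2 fires, +1 burnt (F count now 2)
Step 9: +2 fires, +2 burnt (F count now 2)
Step 10: +1 fires, +2 burnt (F count now 1)
Step 11: +2 fires, +1 burnt (F count now 2)
Step 12: +1 fires, +2 burnt (F count now 1)
Step 13: +0 fires, +1 burnt (F count now 0)
Fire out after step 13
Initially T: 20, now '.': 28
Total burnt (originally-T cells now '.'): 18

Answer: 18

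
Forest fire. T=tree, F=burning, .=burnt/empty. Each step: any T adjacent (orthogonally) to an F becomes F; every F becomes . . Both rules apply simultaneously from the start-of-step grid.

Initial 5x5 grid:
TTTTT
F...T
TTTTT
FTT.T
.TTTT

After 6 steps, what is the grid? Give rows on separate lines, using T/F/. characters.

Step 1: 3 trees catch fire, 2 burn out
  FTTTT
  ....T
  FTTTT
  .FT.T
  .TTTT
Step 2: 4 trees catch fire, 3 burn out
  .FTTT
  ....T
  .FTTT
  ..F.T
  .FTTT
Step 3: 3 trees catch fire, 4 burn out
  ..FTT
  ....T
  ..FTT
  ....T
  ..FTT
Step 4: 3 trees catch fire, 3 burn out
  ...FT
  ....T
  ...FT
  ....T
  ...FT
Step 5: 3 trees catch fire, 3 burn out
  ....F
  ....T
  ....F
  ....T
  ....F
Step 6: 2 trees catch fire, 3 burn out
  .....
  ....F
  .....
  ....F
  .....

.....
....F
.....
....F
.....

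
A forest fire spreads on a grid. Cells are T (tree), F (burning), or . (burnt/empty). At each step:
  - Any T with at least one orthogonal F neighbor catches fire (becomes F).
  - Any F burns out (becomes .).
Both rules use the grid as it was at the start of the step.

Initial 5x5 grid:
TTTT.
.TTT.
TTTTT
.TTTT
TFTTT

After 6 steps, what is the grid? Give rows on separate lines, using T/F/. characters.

Step 1: 3 trees catch fire, 1 burn out
  TTTT.
  .TTT.
  TTTTT
  .FTTT
  F.FTT
Step 2: 3 trees catch fire, 3 burn out
  TTTT.
  .TTT.
  TFTTT
  ..FTT
  ...FT
Step 3: 5 trees catch fire, 3 burn out
  TTTT.
  .FTT.
  F.FTT
  ...FT
  ....F
Step 4: 4 trees catch fire, 5 burn out
  TFTT.
  ..FT.
  ...FT
  ....F
  .....
Step 5: 4 trees catch fire, 4 burn out
  F.FT.
  ...F.
  ....F
  .....
  .....
Step 6: 1 trees catch fire, 4 burn out
  ...F.
  .....
  .....
  .....
  .....

...F.
.....
.....
.....
.....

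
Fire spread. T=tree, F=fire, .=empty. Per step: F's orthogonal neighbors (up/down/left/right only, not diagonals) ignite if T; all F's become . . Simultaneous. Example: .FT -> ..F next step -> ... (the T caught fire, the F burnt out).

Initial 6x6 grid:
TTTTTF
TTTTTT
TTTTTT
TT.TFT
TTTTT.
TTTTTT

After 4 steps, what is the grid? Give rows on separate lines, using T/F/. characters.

Step 1: 6 trees catch fire, 2 burn out
  TTTTF.
  TTTTTF
  TTTTFT
  TT.F.F
  TTTTF.
  TTTTTT
Step 2: 6 trees catch fire, 6 burn out
  TTTF..
  TTTTF.
  TTTF.F
  TT....
  TTTF..
  TTTTFT
Step 3: 6 trees catch fire, 6 burn out
  TTF...
  TTTF..
  TTF...
  TT....
  TTF...
  TTTF.F
Step 4: 5 trees catch fire, 6 burn out
  TF....
  TTF...
  TF....
  TT....
  TF....
  TTF...

TF....
TTF...
TF....
TT....
TF....
TTF...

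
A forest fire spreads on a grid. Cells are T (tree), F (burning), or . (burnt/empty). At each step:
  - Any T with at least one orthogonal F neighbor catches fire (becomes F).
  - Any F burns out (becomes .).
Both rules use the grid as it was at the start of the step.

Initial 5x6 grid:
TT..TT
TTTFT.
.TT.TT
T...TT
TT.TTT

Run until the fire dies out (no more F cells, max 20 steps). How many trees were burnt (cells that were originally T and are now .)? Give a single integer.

Answer: 17

Derivation:
Step 1: +2 fires, +1 burnt (F count now 2)
Step 2: +4 fires, +2 burnt (F count now 4)
Step 3: +6 fires, +4 burnt (F count now 6)
Step 4: +3 fires, +6 burnt (F count now 3)
Step 5: +2 fires, +3 burnt (F count now 2)
Step 6: +0 fires, +2 burnt (F count now 0)
Fire out after step 6
Initially T: 20, now '.': 27
Total burnt (originally-T cells now '.'): 17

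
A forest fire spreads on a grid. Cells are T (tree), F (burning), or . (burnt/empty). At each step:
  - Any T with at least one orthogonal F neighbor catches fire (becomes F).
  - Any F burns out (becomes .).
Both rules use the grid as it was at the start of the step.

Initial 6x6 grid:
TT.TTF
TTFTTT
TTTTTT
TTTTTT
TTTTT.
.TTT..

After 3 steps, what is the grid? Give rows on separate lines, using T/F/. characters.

Step 1: 5 trees catch fire, 2 burn out
  TT.TF.
  TF.FTF
  TTFTTT
  TTTTTT
  TTTTT.
  .TTT..
Step 2: 8 trees catch fire, 5 burn out
  TF.F..
  F...F.
  TF.FTF
  TTFTTT
  TTTTT.
  .TTT..
Step 3: 7 trees catch fire, 8 burn out
  F.....
  ......
  F...F.
  TF.FTF
  TTFTT.
  .TTT..

F.....
......
F...F.
TF.FTF
TTFTT.
.TTT..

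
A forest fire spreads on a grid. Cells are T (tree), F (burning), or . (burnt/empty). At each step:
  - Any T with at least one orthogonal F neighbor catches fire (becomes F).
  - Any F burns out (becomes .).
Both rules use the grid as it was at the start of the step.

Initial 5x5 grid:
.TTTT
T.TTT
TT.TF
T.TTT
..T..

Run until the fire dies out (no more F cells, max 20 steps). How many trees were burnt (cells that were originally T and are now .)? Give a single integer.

Step 1: +3 fires, +1 burnt (F count now 3)
Step 2: +3 fires, +3 burnt (F count now 3)
Step 3: +3 fires, +3 burnt (F count now 3)
Step 4: +2 fires, +3 burnt (F count now 2)
Step 5: +1 fires, +2 burnt (F count now 1)
Step 6: +0 fires, +1 burnt (F count now 0)
Fire out after step 6
Initially T: 16, now '.': 21
Total burnt (originally-T cells now '.'): 12

Answer: 12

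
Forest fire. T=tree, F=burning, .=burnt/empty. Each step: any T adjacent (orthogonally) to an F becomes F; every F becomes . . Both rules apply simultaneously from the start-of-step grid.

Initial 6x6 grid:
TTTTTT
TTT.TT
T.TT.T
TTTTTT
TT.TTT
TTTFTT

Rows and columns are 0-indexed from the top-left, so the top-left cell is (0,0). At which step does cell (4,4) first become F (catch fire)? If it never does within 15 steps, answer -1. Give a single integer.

Step 1: cell (4,4)='T' (+3 fires, +1 burnt)
Step 2: cell (4,4)='F' (+4 fires, +3 burnt)
  -> target ignites at step 2
Step 3: cell (4,4)='.' (+6 fires, +4 burnt)
Step 4: cell (4,4)='.' (+4 fires, +6 burnt)
Step 5: cell (4,4)='.' (+3 fires, +4 burnt)
Step 6: cell (4,4)='.' (+4 fires, +3 burnt)
Step 7: cell (4,4)='.' (+5 fires, +4 burnt)
Step 8: cell (4,4)='.' (+2 fires, +5 burnt)
Step 9: cell (4,4)='.' (+0 fires, +2 burnt)
  fire out at step 9

2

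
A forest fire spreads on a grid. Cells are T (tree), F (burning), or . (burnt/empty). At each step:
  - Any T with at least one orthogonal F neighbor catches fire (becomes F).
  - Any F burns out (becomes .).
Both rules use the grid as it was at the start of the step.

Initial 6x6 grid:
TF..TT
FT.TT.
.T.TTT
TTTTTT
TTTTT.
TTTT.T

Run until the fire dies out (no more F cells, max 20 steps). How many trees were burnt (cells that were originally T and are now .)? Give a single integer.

Step 1: +2 fires, +2 burnt (F count now 2)
Step 2: +1 fires, +2 burnt (F count now 1)
Step 3: +1 fires, +1 burnt (F count now 1)
Step 4: +3 fires, +1 burnt (F count now 3)
Step 5: +4 fires, +3 burnt (F count now 4)
Step 6: +5 fires, +4 burnt (F count now 5)
Step 7: +5 fires, +5 burnt (F count now 5)
Step 8: +2 fires, +5 burnt (F count now 2)
Step 9: +1 fires, +2 burnt (F count now 1)
Step 10: +1 fires, +1 burnt (F count now 1)
Step 11: +0 fires, +1 burnt (F count now 0)
Fire out after step 11
Initially T: 26, now '.': 35
Total burnt (originally-T cells now '.'): 25

Answer: 25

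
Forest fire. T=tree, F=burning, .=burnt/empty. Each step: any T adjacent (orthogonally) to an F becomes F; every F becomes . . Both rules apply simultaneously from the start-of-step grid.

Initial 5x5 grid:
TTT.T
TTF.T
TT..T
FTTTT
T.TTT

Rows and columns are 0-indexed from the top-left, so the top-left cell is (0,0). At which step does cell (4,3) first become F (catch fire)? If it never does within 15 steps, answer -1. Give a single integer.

Step 1: cell (4,3)='T' (+5 fires, +2 burnt)
Step 2: cell (4,3)='T' (+4 fires, +5 burnt)
Step 3: cell (4,3)='T' (+3 fires, +4 burnt)
Step 4: cell (4,3)='F' (+2 fires, +3 burnt)
  -> target ignites at step 4
Step 5: cell (4,3)='.' (+2 fires, +2 burnt)
Step 6: cell (4,3)='.' (+1 fires, +2 burnt)
Step 7: cell (4,3)='.' (+1 fires, +1 burnt)
Step 8: cell (4,3)='.' (+0 fires, +1 burnt)
  fire out at step 8

4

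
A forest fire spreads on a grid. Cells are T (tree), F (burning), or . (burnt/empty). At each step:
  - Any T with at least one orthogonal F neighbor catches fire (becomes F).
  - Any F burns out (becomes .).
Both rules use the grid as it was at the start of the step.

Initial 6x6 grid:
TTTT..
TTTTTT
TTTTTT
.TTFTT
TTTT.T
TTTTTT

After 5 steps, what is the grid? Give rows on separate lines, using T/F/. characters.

Step 1: 4 trees catch fire, 1 burn out
  TTTT..
  TTTTTT
  TTTFTT
  .TF.FT
  TTTF.T
  TTTTTT
Step 2: 7 trees catch fire, 4 burn out
  TTTT..
  TTTFTT
  TTF.FT
  .F...F
  TTF..T
  TTTFTT
Step 3: 9 trees catch fire, 7 burn out
  TTTF..
  TTF.FT
  TF...F
  ......
  TF...F
  TTF.FT
Step 4: 7 trees catch fire, 9 burn out
  TTF...
  TF...F
  F.....
  ......
  F.....
  TF...F
Step 5: 3 trees catch fire, 7 burn out
  TF....
  F.....
  ......
  ......
  ......
  F.....

TF....
F.....
......
......
......
F.....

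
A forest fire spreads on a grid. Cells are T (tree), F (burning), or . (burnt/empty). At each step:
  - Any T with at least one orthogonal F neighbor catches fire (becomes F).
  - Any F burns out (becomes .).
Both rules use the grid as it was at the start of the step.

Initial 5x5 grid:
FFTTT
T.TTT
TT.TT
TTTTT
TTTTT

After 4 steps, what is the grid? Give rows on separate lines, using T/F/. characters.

Step 1: 2 trees catch fire, 2 burn out
  ..FTT
  F.TTT
  TT.TT
  TTTTT
  TTTTT
Step 2: 3 trees catch fire, 2 burn out
  ...FT
  ..FTT
  FT.TT
  TTTTT
  TTTTT
Step 3: 4 trees catch fire, 3 burn out
  ....F
  ...FT
  .F.TT
  FTTTT
  TTTTT
Step 4: 4 trees catch fire, 4 burn out
  .....
  ....F
  ...FT
  .FTTT
  FTTTT

.....
....F
...FT
.FTTT
FTTTT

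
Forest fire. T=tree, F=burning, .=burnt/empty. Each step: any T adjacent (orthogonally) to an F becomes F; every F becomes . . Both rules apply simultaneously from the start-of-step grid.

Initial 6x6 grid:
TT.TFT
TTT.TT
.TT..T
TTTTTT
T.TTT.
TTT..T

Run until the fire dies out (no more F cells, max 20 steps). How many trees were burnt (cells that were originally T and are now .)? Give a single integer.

Answer: 25

Derivation:
Step 1: +3 fires, +1 burnt (F count now 3)
Step 2: +1 fires, +3 burnt (F count now 1)
Step 3: +1 fires, +1 burnt (F count now 1)
Step 4: +1 fires, +1 burnt (F count now 1)
Step 5: +1 fires, +1 burnt (F count now 1)
Step 6: +2 fires, +1 burnt (F count now 2)
Step 7: +2 fires, +2 burnt (F count now 2)
Step 8: +3 fires, +2 burnt (F count now 3)
Step 9: +4 fires, +3 burnt (F count now 4)
Step 10: +3 fires, +4 burnt (F count now 3)
Step 11: +3 fires, +3 burnt (F count now 3)
Step 12: +1 fires, +3 burnt (F count now 1)
Step 13: +0 fires, +1 burnt (F count now 0)
Fire out after step 13
Initially T: 26, now '.': 35
Total burnt (originally-T cells now '.'): 25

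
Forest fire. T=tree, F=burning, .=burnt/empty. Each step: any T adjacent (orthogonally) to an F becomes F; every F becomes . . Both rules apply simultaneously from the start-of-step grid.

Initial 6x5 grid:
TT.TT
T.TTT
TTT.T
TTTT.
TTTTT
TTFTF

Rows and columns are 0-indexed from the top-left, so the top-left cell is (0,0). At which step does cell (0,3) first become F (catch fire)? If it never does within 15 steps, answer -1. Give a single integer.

Step 1: cell (0,3)='T' (+4 fires, +2 burnt)
Step 2: cell (0,3)='T' (+4 fires, +4 burnt)
Step 3: cell (0,3)='T' (+4 fires, +4 burnt)
Step 4: cell (0,3)='T' (+3 fires, +4 burnt)
Step 5: cell (0,3)='T' (+2 fires, +3 burnt)
Step 6: cell (0,3)='F' (+3 fires, +2 burnt)
  -> target ignites at step 6
Step 7: cell (0,3)='.' (+3 fires, +3 burnt)
Step 8: cell (0,3)='.' (+1 fires, +3 burnt)
Step 9: cell (0,3)='.' (+0 fires, +1 burnt)
  fire out at step 9

6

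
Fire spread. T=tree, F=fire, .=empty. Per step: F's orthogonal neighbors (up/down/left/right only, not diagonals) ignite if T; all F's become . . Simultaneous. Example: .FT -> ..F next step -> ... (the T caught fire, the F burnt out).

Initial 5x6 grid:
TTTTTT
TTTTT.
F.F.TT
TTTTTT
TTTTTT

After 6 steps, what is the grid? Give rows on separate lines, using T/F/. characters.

Step 1: 4 trees catch fire, 2 burn out
  TTTTTT
  FTFTT.
  ....TT
  FTFTTT
  TTTTTT
Step 2: 8 trees catch fire, 4 burn out
  FTFTTT
  .F.FT.
  ....TT
  .F.FTT
  FTFTTT
Step 3: 6 trees catch fire, 8 burn out
  .F.FTT
  ....F.
  ....TT
  ....FT
  .F.FTT
Step 4: 4 trees catch fire, 6 burn out
  ....FT
  ......
  ....FT
  .....F
  ....FT
Step 5: 3 trees catch fire, 4 burn out
  .....F
  ......
  .....F
  ......
  .....F
Step 6: 0 trees catch fire, 3 burn out
  ......
  ......
  ......
  ......
  ......

......
......
......
......
......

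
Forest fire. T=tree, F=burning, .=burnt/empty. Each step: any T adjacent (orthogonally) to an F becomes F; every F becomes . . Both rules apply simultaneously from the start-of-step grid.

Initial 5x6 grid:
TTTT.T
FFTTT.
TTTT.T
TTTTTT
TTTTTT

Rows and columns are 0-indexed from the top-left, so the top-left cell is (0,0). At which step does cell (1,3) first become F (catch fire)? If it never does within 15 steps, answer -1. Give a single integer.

Step 1: cell (1,3)='T' (+5 fires, +2 burnt)
Step 2: cell (1,3)='F' (+5 fires, +5 burnt)
  -> target ignites at step 2
Step 3: cell (1,3)='.' (+6 fires, +5 burnt)
Step 4: cell (1,3)='.' (+2 fires, +6 burnt)
Step 5: cell (1,3)='.' (+2 fires, +2 burnt)
Step 6: cell (1,3)='.' (+2 fires, +2 burnt)
Step 7: cell (1,3)='.' (+2 fires, +2 burnt)
Step 8: cell (1,3)='.' (+0 fires, +2 burnt)
  fire out at step 8

2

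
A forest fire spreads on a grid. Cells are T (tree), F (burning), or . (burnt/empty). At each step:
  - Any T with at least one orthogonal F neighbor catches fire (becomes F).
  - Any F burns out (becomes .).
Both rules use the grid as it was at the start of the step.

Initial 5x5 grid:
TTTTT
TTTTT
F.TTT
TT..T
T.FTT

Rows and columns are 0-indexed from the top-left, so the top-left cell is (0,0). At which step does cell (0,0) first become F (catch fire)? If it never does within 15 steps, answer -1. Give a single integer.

Step 1: cell (0,0)='T' (+3 fires, +2 burnt)
Step 2: cell (0,0)='F' (+5 fires, +3 burnt)
  -> target ignites at step 2
Step 3: cell (0,0)='.' (+3 fires, +5 burnt)
Step 4: cell (0,0)='.' (+4 fires, +3 burnt)
Step 5: cell (0,0)='.' (+3 fires, +4 burnt)
Step 6: cell (0,0)='.' (+1 fires, +3 burnt)
Step 7: cell (0,0)='.' (+0 fires, +1 burnt)
  fire out at step 7

2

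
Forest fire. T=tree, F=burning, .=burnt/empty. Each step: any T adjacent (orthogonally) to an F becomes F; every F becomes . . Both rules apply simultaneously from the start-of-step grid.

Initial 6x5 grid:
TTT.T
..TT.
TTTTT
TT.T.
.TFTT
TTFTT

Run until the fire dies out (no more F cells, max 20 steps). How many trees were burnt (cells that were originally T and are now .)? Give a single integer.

Step 1: +4 fires, +2 burnt (F count now 4)
Step 2: +5 fires, +4 burnt (F count now 5)
Step 3: +3 fires, +5 burnt (F count now 3)
Step 4: +4 fires, +3 burnt (F count now 4)
Step 5: +1 fires, +4 burnt (F count now 1)
Step 6: +1 fires, +1 burnt (F count now 1)
Step 7: +1 fires, +1 burnt (F count now 1)
Step 8: +1 fires, +1 burnt (F count now 1)
Step 9: +0 fires, +1 burnt (F count now 0)
Fire out after step 9
Initially T: 21, now '.': 29
Total burnt (originally-T cells now '.'): 20

Answer: 20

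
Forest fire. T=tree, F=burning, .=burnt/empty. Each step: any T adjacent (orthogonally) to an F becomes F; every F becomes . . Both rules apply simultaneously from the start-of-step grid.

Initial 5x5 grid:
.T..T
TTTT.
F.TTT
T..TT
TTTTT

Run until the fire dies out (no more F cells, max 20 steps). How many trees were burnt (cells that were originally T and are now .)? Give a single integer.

Answer: 16

Derivation:
Step 1: +2 fires, +1 burnt (F count now 2)
Step 2: +2 fires, +2 burnt (F count now 2)
Step 3: +3 fires, +2 burnt (F count now 3)
Step 4: +3 fires, +3 burnt (F count now 3)
Step 5: +2 fires, +3 burnt (F count now 2)
Step 6: +3 fires, +2 burnt (F count now 3)
Step 7: +1 fires, +3 burnt (F count now 1)
Step 8: +0 fires, +1 burnt (F count now 0)
Fire out after step 8
Initially T: 17, now '.': 24
Total burnt (originally-T cells now '.'): 16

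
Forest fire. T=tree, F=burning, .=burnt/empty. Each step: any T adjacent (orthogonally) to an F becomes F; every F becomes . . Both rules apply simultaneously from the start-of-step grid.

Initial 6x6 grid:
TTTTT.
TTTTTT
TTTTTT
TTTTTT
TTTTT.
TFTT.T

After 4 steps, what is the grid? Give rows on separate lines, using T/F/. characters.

Step 1: 3 trees catch fire, 1 burn out
  TTTTT.
  TTTTTT
  TTTTTT
  TTTTTT
  TFTTT.
  F.FT.T
Step 2: 4 trees catch fire, 3 burn out
  TTTTT.
  TTTTTT
  TTTTTT
  TFTTTT
  F.FTT.
  ...F.T
Step 3: 4 trees catch fire, 4 burn out
  TTTTT.
  TTTTTT
  TFTTTT
  F.FTTT
  ...FT.
  .....T
Step 4: 5 trees catch fire, 4 burn out
  TTTTT.
  TFTTTT
  F.FTTT
  ...FTT
  ....F.
  .....T

TTTTT.
TFTTTT
F.FTTT
...FTT
....F.
.....T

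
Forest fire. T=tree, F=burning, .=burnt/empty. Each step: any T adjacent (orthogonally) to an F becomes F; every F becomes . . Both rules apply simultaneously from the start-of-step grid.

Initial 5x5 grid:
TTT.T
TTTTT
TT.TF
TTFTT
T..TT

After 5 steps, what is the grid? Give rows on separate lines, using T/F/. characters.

Step 1: 5 trees catch fire, 2 burn out
  TTT.T
  TTTTF
  TT.F.
  TF.FF
  T..TT
Step 2: 6 trees catch fire, 5 burn out
  TTT.F
  TTTF.
  TF...
  F....
  T..FF
Step 3: 4 trees catch fire, 6 burn out
  TTT..
  TFF..
  F....
  .....
  F....
Step 4: 3 trees catch fire, 4 burn out
  TFF..
  F....
  .....
  .....
  .....
Step 5: 1 trees catch fire, 3 burn out
  F....
  .....
  .....
  .....
  .....

F....
.....
.....
.....
.....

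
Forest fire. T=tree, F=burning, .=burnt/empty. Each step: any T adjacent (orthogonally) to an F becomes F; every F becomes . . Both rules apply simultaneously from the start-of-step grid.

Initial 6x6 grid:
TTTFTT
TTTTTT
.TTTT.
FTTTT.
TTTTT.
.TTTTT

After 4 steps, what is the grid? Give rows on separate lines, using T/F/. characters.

Step 1: 5 trees catch fire, 2 burn out
  TTF.FT
  TTTFTT
  .TTTT.
  .FTTT.
  FTTTT.
  .TTTTT
Step 2: 8 trees catch fire, 5 burn out
  TF...F
  TTF.FT
  .FTFT.
  ..FTT.
  .FTTT.
  .TTTTT
Step 3: 8 trees catch fire, 8 burn out
  F.....
  TF...F
  ..F.F.
  ...FT.
  ..FTT.
  .FTTTT
Step 4: 4 trees catch fire, 8 burn out
  ......
  F.....
  ......
  ....F.
  ...FT.
  ..FTTT

......
F.....
......
....F.
...FT.
..FTTT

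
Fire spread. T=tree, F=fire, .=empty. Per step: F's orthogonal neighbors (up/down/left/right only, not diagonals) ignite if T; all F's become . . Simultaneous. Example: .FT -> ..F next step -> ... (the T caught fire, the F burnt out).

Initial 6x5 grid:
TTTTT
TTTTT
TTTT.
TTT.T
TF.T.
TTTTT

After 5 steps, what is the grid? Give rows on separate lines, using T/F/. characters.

Step 1: 3 trees catch fire, 1 burn out
  TTTTT
  TTTTT
  TTTT.
  TFT.T
  F..T.
  TFTTT
Step 2: 5 trees catch fire, 3 burn out
  TTTTT
  TTTTT
  TFTT.
  F.F.T
  ...T.
  F.FTT
Step 3: 4 trees catch fire, 5 burn out
  TTTTT
  TFTTT
  F.FT.
  ....T
  ...T.
  ...FT
Step 4: 6 trees catch fire, 4 burn out
  TFTTT
  F.FTT
  ...F.
  ....T
  ...F.
  ....F
Step 5: 3 trees catch fire, 6 burn out
  F.FTT
  ...FT
  .....
  ....T
  .....
  .....

F.FTT
...FT
.....
....T
.....
.....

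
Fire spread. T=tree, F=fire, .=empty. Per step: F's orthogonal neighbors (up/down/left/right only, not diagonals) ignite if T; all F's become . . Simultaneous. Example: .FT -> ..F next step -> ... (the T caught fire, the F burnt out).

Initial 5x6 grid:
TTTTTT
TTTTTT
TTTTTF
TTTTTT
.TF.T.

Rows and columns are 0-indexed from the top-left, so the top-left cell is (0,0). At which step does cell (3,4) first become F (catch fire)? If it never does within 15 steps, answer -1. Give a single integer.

Step 1: cell (3,4)='T' (+5 fires, +2 burnt)
Step 2: cell (3,4)='F' (+7 fires, +5 burnt)
  -> target ignites at step 2
Step 3: cell (3,4)='.' (+6 fires, +7 burnt)
Step 4: cell (3,4)='.' (+4 fires, +6 burnt)
Step 5: cell (3,4)='.' (+2 fires, +4 burnt)
Step 6: cell (3,4)='.' (+1 fires, +2 burnt)
Step 7: cell (3,4)='.' (+0 fires, +1 burnt)
  fire out at step 7

2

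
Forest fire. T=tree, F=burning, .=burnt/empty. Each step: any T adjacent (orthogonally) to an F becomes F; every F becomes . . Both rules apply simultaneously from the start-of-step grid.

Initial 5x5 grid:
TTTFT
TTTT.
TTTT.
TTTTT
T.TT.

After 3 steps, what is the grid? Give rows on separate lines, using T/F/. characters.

Step 1: 3 trees catch fire, 1 burn out
  TTF.F
  TTTF.
  TTTT.
  TTTTT
  T.TT.
Step 2: 3 trees catch fire, 3 burn out
  TF...
  TTF..
  TTTF.
  TTTTT
  T.TT.
Step 3: 4 trees catch fire, 3 burn out
  F....
  TF...
  TTF..
  TTTFT
  T.TT.

F....
TF...
TTF..
TTTFT
T.TT.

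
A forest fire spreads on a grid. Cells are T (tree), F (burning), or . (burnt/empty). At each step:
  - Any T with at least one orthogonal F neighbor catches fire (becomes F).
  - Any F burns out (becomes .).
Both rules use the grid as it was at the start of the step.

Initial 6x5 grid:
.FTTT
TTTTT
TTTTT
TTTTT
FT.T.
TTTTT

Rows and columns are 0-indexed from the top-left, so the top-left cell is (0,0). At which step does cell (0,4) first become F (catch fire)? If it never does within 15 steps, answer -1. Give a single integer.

Step 1: cell (0,4)='T' (+5 fires, +2 burnt)
Step 2: cell (0,4)='T' (+7 fires, +5 burnt)
Step 3: cell (0,4)='F' (+5 fires, +7 burnt)
  -> target ignites at step 3
Step 4: cell (0,4)='.' (+4 fires, +5 burnt)
Step 5: cell (0,4)='.' (+4 fires, +4 burnt)
Step 6: cell (0,4)='.' (+0 fires, +4 burnt)
  fire out at step 6

3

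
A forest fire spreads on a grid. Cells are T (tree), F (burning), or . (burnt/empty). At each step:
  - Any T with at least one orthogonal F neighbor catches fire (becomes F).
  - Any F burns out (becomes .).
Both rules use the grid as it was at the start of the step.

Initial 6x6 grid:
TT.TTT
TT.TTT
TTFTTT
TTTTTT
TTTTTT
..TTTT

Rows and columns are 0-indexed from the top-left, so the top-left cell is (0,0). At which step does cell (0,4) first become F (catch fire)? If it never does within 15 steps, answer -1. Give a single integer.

Step 1: cell (0,4)='T' (+3 fires, +1 burnt)
Step 2: cell (0,4)='T' (+7 fires, +3 burnt)
Step 3: cell (0,4)='T' (+10 fires, +7 burnt)
Step 4: cell (0,4)='F' (+7 fires, +10 burnt)
  -> target ignites at step 4
Step 5: cell (0,4)='.' (+3 fires, +7 burnt)
Step 6: cell (0,4)='.' (+1 fires, +3 burnt)
Step 7: cell (0,4)='.' (+0 fires, +1 burnt)
  fire out at step 7

4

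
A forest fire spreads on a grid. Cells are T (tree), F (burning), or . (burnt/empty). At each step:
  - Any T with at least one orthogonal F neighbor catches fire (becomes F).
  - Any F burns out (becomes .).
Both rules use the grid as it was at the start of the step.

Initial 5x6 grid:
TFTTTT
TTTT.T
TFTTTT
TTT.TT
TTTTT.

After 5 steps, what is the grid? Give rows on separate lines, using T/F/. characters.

Step 1: 6 trees catch fire, 2 burn out
  F.FTTT
  TFTT.T
  F.FTTT
  TFT.TT
  TTTTT.
Step 2: 7 trees catch fire, 6 burn out
  ...FTT
  F.FT.T
  ...FTT
  F.F.TT
  TFTTT.
Step 3: 5 trees catch fire, 7 burn out
  ....FT
  ...F.T
  ....FT
  ....TT
  F.FTT.
Step 4: 4 trees catch fire, 5 burn out
  .....F
  .....T
  .....F
  ....FT
  ...FT.
Step 5: 3 trees catch fire, 4 burn out
  ......
  .....F
  ......
  .....F
  ....F.

......
.....F
......
.....F
....F.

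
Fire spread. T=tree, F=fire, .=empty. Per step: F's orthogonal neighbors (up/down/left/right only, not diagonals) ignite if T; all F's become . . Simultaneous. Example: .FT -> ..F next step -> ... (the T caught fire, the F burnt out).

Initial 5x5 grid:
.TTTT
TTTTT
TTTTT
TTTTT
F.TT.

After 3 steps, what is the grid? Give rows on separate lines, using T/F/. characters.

Step 1: 1 trees catch fire, 1 burn out
  .TTTT
  TTTTT
  TTTTT
  FTTTT
  ..TT.
Step 2: 2 trees catch fire, 1 burn out
  .TTTT
  TTTTT
  FTTTT
  .FTTT
  ..TT.
Step 3: 3 trees catch fire, 2 burn out
  .TTTT
  FTTTT
  .FTTT
  ..FTT
  ..TT.

.TTTT
FTTTT
.FTTT
..FTT
..TT.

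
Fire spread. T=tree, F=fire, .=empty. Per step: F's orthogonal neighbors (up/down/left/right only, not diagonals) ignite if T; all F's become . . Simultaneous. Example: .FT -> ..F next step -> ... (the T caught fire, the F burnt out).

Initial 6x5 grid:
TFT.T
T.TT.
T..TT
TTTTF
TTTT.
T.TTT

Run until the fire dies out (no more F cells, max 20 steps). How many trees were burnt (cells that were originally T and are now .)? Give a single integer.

Answer: 20

Derivation:
Step 1: +4 fires, +2 burnt (F count now 4)
Step 2: +5 fires, +4 burnt (F count now 5)
Step 3: +5 fires, +5 burnt (F count now 5)
Step 4: +4 fires, +5 burnt (F count now 4)
Step 5: +1 fires, +4 burnt (F count now 1)
Step 6: +1 fires, +1 burnt (F count now 1)
Step 7: +0 fires, +1 burnt (F count now 0)
Fire out after step 7
Initially T: 21, now '.': 29
Total burnt (originally-T cells now '.'): 20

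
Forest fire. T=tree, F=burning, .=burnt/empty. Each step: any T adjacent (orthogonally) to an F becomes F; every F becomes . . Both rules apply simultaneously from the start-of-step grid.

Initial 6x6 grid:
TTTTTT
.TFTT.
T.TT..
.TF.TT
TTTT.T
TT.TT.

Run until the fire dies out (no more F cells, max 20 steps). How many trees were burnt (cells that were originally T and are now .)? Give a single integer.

Step 1: +6 fires, +2 burnt (F count now 6)
Step 2: +6 fires, +6 burnt (F count now 6)
Step 3: +5 fires, +6 burnt (F count now 5)
Step 4: +3 fires, +5 burnt (F count now 3)
Step 5: +0 fires, +3 burnt (F count now 0)
Fire out after step 5
Initially T: 24, now '.': 32
Total burnt (originally-T cells now '.'): 20

Answer: 20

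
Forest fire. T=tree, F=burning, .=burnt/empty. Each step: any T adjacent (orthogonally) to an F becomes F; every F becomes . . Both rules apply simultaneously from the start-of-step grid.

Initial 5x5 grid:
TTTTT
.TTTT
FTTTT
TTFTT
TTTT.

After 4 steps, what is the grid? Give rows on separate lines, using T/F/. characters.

Step 1: 6 trees catch fire, 2 burn out
  TTTTT
  .TTTT
  .FFTT
  FF.FT
  TTFT.
Step 2: 7 trees catch fire, 6 burn out
  TTTTT
  .FFTT
  ...FT
  ....F
  FF.F.
Step 3: 4 trees catch fire, 7 burn out
  TFFTT
  ...FT
  ....F
  .....
  .....
Step 4: 3 trees catch fire, 4 burn out
  F..FT
  ....F
  .....
  .....
  .....

F..FT
....F
.....
.....
.....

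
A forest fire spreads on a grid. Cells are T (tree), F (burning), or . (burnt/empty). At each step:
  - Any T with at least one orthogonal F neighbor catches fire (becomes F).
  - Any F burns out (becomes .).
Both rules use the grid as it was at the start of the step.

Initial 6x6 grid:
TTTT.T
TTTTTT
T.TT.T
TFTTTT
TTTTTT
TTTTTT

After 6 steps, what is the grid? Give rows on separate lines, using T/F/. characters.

Step 1: 3 trees catch fire, 1 burn out
  TTTT.T
  TTTTTT
  T.TT.T
  F.FTTT
  TFTTTT
  TTTTTT
Step 2: 6 trees catch fire, 3 burn out
  TTTT.T
  TTTTTT
  F.FT.T
  ...FTT
  F.FTTT
  TFTTTT
Step 3: 7 trees catch fire, 6 burn out
  TTTT.T
  FTFTTT
  ...F.T
  ....FT
  ...FTT
  F.FTTT
Step 4: 7 trees catch fire, 7 burn out
  FTFT.T
  .F.FTT
  .....T
  .....F
  ....FT
  ...FTT
Step 5: 6 trees catch fire, 7 burn out
  .F.F.T
  ....FT
  .....F
  ......
  .....F
  ....FT
Step 6: 2 trees catch fire, 6 burn out
  .....T
  .....F
  ......
  ......
  ......
  .....F

.....T
.....F
......
......
......
.....F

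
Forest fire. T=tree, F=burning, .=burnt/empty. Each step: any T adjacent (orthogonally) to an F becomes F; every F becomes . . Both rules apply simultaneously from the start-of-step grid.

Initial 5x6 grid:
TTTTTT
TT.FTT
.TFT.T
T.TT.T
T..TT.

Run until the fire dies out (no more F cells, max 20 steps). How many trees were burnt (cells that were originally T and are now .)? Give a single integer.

Step 1: +5 fires, +2 burnt (F count now 5)
Step 2: +5 fires, +5 burnt (F count now 5)
Step 3: +5 fires, +5 burnt (F count now 5)
Step 4: +3 fires, +5 burnt (F count now 3)
Step 5: +0 fires, +3 burnt (F count now 0)
Fire out after step 5
Initially T: 20, now '.': 28
Total burnt (originally-T cells now '.'): 18

Answer: 18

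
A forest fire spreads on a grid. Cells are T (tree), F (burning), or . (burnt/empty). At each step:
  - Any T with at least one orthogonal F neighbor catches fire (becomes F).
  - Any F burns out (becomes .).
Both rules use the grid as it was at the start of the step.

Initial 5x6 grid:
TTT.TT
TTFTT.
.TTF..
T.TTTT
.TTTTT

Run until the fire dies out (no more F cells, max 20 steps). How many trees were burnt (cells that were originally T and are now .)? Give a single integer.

Answer: 20

Derivation:
Step 1: +5 fires, +2 burnt (F count now 5)
Step 2: +7 fires, +5 burnt (F count now 7)
Step 3: +5 fires, +7 burnt (F count now 5)
Step 4: +3 fires, +5 burnt (F count now 3)
Step 5: +0 fires, +3 burnt (F count now 0)
Fire out after step 5
Initially T: 21, now '.': 29
Total burnt (originally-T cells now '.'): 20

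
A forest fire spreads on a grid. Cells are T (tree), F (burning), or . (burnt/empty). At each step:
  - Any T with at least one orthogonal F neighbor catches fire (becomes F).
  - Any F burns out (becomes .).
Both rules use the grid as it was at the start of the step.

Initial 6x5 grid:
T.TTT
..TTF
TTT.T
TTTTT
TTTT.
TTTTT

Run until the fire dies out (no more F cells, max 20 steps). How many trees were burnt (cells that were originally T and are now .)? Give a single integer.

Step 1: +3 fires, +1 burnt (F count now 3)
Step 2: +3 fires, +3 burnt (F count now 3)
Step 3: +3 fires, +3 burnt (F count now 3)
Step 4: +3 fires, +3 burnt (F count now 3)
Step 5: +4 fires, +3 burnt (F count now 4)
Step 6: +4 fires, +4 burnt (F count now 4)
Step 7: +2 fires, +4 burnt (F count now 2)
Step 8: +1 fires, +2 burnt (F count now 1)
Step 9: +0 fires, +1 burnt (F count now 0)
Fire out after step 9
Initially T: 24, now '.': 29
Total burnt (originally-T cells now '.'): 23

Answer: 23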